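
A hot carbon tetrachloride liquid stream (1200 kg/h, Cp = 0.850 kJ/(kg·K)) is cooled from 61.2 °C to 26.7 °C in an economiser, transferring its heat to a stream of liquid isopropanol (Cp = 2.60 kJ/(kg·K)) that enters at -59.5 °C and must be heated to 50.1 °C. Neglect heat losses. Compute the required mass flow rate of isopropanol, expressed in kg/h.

ṁ_c = 123 kg/h

Heat released by hot stream: Q = 1200 × 0.850 × (61.2 − 26.7) = 35190 kJ/h
Energy balance on cold side (adiabatic exchanger): Q = ṁ_c·Cp_c·(T_c,out − T_c,in)
ṁ_c = 35190 / [2.60 × (50.1 − -59.5)] = 123.49 kg/h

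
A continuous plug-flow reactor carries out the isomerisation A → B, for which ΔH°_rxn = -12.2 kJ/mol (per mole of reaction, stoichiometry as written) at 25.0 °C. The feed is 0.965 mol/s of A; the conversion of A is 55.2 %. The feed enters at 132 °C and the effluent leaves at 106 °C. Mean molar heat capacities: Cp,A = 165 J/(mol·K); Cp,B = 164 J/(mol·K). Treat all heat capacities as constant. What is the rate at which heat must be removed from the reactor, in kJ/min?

Extent of reaction ξ = 0.552 × 0.965 = 0.53268 mol/s
Reaction term: ξ·ΔH°_rxn = 0.53268 × -12.2 = -6.4987 kJ/s
Sensible, feed 132→25 °C: -17.037 kJ/s
Outlet flows (mol/s): A 0.43232, B 0.53268
Sensible, products 25→106 °C: 12.854 kJ/s
Q = ΔH = -10.682 kJ/s = -10.682 kW
Heat removed = 640.9 kJ/min

Q_out = 641 kJ/min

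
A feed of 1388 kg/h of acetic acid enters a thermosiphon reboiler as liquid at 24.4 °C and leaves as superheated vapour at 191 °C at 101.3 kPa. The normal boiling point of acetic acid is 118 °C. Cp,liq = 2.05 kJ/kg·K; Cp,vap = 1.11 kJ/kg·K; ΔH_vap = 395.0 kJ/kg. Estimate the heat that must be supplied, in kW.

liquid 24.4→118 °C: 191.88 kJ/kg
vaporisation at 118 °C: 395 kJ/kg
vapour 118→191 °C: 81.03 kJ/kg
Δh = 191.88 + 395 + 81.03 = 667.91 kJ/kg
Q = ṁ·Δh = 1388 kg/h × 667.91 kJ/kg = 927060 kJ/h
|Q| = 257.52 kW

Q = 258 kW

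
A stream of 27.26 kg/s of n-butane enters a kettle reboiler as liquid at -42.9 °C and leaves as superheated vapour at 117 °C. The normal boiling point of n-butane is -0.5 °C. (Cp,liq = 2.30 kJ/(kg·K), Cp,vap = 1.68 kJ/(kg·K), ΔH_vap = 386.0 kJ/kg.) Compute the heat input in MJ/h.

Q = 66800 MJ/h

liquid -42.9→-0.5 °C: 97.52 kJ/kg
vaporisation at -0.5 °C: 386 kJ/kg
vapour -0.5→117 °C: 197.4 kJ/kg
Δh = 97.52 + 386 + 197.4 = 680.92 kJ/kg
Q = ṁ·Δh = 27.26 kg/s × 680.92 kJ/kg = 18562 kJ/s
|Q| = 18562 kW = 66823 MJ/h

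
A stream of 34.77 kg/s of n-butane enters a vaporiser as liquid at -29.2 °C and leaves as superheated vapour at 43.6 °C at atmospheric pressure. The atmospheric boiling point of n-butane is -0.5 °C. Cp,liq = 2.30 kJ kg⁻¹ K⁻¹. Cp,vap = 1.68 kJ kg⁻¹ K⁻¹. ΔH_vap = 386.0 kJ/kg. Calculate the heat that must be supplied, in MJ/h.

Q = 65900 MJ/h

liquid -29.2→-0.5 °C: 66.01 kJ/kg
vaporisation at -0.5 °C: 386 kJ/kg
vapour -0.5→43.6 °C: 74.088 kJ/kg
Δh = 66.01 + 386 + 74.088 = 526.1 kJ/kg
Q = ṁ·Δh = 34.77 kg/s × 526.1 kJ/kg = 18292 kJ/s
|Q| = 18292 kW = 65853 MJ/h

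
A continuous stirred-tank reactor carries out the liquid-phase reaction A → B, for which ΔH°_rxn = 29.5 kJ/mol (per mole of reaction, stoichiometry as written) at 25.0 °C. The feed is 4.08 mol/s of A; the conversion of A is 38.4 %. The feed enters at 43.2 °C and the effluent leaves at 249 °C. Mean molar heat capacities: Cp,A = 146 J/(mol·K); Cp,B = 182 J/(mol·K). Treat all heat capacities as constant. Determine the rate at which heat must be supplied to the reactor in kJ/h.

Extent of reaction ξ = 0.384 × 4.08 = 1.5667 mol/s
Reaction term: ξ·ΔH°_rxn = 1.5667 × 29.5 = 46.218 kJ/s
Sensible, feed 43.2→25 °C: -10.841 kJ/s
Outlet flows (mol/s): A 2.5133, B 1.5667
Sensible, products 25→249 °C: 146.07 kJ/s
Q = ΔH = 181.44 kJ/s = 181.44 kW
Heat supplied = 653200 kJ/h

Q_in = 653000 kJ/h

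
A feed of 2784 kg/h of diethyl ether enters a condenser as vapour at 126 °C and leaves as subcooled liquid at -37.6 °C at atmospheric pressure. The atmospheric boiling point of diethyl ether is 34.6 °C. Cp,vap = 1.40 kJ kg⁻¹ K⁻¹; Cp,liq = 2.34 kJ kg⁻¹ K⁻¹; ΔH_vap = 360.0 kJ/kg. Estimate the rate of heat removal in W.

vapour 126→34.6 °C: -127.96 kJ/kg
condensation at 34.6 °C: -360 kJ/kg
liquid 34.6→-37.6 °C: -168.95 kJ/kg
Δh = -127.96 + -360 + -168.95 = -656.91 kJ/kg
Q = ṁ·Δh = 2784 kg/h × -656.91 kJ/kg = -1.8288e+06 kJ/h
|Q| = 508.01 kW = 508010 W

Q_c = 508000 W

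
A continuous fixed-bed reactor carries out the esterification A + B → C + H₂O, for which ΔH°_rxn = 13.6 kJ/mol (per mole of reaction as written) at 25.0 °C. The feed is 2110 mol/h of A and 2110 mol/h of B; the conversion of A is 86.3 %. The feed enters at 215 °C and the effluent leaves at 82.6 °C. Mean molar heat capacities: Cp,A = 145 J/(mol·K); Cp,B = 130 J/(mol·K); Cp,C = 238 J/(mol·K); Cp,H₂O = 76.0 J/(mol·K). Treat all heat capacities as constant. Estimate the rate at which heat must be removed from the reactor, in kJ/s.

Extent of reaction ξ = 0.863 × 2110 = 1820.9 mol/h
Reaction term: ξ·ΔH°_rxn = 1820.9 × 13.6 = 24765 kJ/h
Sensible, feed 215→25 °C: -110250 kJ/h
Outlet flows (mol/h): A 289.07, B 289.07, C 1820.9, H₂O 1820.9
Sensible, products 25→82.6 °C: 37513 kJ/h
Q = ΔH = -47970 kJ/h = -13.325 kW
Heat removed = 13.325 kJ/s

Q_out = 13.3 kJ/s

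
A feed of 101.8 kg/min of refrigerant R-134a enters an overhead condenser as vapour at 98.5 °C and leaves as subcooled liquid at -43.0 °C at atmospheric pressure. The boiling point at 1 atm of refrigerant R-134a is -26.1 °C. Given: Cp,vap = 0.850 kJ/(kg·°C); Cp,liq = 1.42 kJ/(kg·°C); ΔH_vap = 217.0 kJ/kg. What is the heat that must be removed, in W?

Q_c = 589000 W

vapour 98.5→-26.1 °C: -105.91 kJ/kg
condensation at -26.1 °C: -217 kJ/kg
liquid -26.1→-43.0 °C: -23.998 kJ/kg
Δh = -105.91 + -217 + -23.998 = -346.91 kJ/kg
Q = ṁ·Δh = 101.8 kg/min × -346.91 kJ/kg = -35315 kJ/min
|Q| = 588.59 kW = 588590 W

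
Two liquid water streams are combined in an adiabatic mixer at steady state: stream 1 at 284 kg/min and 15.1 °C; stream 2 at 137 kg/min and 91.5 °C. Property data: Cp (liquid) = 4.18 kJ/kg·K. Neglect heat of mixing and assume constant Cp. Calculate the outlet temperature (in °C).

No heat crosses the boundary, so H_out = H_in.
Σ ṁᵢCp,ᵢTᵢ = 284×4.18×15.1 + 137×4.18×91.5 = 70324
Σ ṁᵢCp,ᵢ = 284×4.18 + 137×4.18 = 1759.8
T_out = 70324 / 1759.8 = 39.962 °C

T_out = 40.0 °C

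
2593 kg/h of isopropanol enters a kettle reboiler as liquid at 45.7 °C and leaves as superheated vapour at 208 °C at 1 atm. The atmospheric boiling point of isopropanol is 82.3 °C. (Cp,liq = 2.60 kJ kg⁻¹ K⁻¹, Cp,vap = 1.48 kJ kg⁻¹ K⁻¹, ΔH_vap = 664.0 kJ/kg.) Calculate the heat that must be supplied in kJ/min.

Q = 40800 kJ/min

liquid 45.7→82.3 °C: 95.16 kJ/kg
vaporisation at 82.3 °C: 664 kJ/kg
vapour 82.3→208 °C: 186.04 kJ/kg
Δh = 95.16 + 664 + 186.04 = 945.2 kJ/kg
Q = ṁ·Δh = 2593 kg/h × 945.2 kJ/kg = 2.4509e+06 kJ/h
|Q| = 680.8 kW = 40848 kJ/min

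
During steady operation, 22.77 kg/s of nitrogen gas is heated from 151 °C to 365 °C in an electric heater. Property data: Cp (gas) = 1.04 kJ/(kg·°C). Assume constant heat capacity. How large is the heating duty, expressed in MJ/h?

Q = ṁ·Cp·ΔT = 22.77 × 1.04 × (365 − 151) = 5067.7 kJ/s
Heating duty = 18244 MJ/h

Q = 18200 MJ/h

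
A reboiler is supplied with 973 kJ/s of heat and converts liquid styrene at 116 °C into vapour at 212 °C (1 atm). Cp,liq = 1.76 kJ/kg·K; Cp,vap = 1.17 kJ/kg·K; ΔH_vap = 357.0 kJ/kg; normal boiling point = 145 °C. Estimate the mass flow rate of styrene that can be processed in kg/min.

Δh = 1.76×(145−116) + 357.0 + 1.17×(212−145) = 486.43 kJ/kg
Q = 973 kJ/s = 973 kJ/s = 58380 kJ/min
ṁ = Q/Δh = 58380 / 486.43 = 120.02 kg/min

ṁ = 120 kg/min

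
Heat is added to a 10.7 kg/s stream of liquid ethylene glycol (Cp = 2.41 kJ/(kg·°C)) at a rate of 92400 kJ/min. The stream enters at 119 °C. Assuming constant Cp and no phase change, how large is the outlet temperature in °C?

T_out = 179 °C

Q = 92400 kJ/min = 1540 kJ/s
ΔT = Q/(ṁ·Cp) = 1540/(10.7×2.41) = 59.72 K
T_out = 119 + 59.72 = 178.72 °C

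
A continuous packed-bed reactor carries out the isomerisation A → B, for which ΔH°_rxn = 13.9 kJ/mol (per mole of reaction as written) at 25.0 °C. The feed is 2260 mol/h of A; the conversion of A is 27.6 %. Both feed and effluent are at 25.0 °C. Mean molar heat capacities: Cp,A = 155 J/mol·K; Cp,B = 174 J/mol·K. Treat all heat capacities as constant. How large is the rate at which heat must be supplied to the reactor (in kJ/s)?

Extent of reaction ξ = 0.276 × 2260 = 623.76 mol/h
Reaction term: ξ·ΔH°_rxn = 623.76 × 13.9 = 8670.3 kJ/h
Q = ΔH = 8670.3 kJ/h = 2.4084 kW
Heat supplied = 2.4084 kJ/s

Q_in = 2.41 kJ/s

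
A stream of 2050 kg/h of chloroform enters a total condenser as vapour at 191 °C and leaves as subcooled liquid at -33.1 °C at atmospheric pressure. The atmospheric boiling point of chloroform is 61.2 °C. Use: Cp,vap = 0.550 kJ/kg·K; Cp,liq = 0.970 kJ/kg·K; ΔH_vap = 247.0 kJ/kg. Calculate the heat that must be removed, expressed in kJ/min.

vapour 191→61.2 °C: -71.39 kJ/kg
condensation at 61.2 °C: -247 kJ/kg
liquid 61.2→-33.1 °C: -91.471 kJ/kg
Δh = -71.39 + -247 + -91.471 = -409.86 kJ/kg
Q = ṁ·Δh = 2050 kg/h × -409.86 kJ/kg = -840220 kJ/h
|Q| = 233.39 kW = 14004 kJ/min

Q_c = 14000 kJ/min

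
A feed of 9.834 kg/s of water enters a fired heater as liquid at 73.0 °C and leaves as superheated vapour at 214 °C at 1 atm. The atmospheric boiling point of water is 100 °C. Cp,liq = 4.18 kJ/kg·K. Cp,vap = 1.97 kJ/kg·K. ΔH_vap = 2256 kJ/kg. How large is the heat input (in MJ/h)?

Q = 91800 MJ/h

liquid 73.0→100 °C: 112.86 kJ/kg
vaporisation at 100 °C: 2256 kJ/kg
vapour 100→214 °C: 224.58 kJ/kg
Δh = 112.86 + 2256 + 224.58 = 2593.4 kJ/kg
Q = ṁ·Δh = 9.834 kg/s × 2593.4 kJ/kg = 25504 kJ/s
|Q| = 25504 kW = 91814 MJ/h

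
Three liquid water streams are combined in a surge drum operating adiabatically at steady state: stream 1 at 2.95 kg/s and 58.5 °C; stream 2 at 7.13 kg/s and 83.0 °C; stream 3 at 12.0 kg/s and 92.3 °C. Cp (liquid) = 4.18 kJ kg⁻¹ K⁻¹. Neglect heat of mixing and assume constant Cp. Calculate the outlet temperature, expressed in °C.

T_out = 84.8 °C

Energy balance with Q = 0: Σ ṁᵢCp,ᵢ(T_out − Tᵢ) = 0
Σ ṁᵢCp,ᵢTᵢ = 2.95×4.18×58.5 + 7.13×4.18×83.0 + 12.0×4.18×92.3 = 7824.8
Σ ṁᵢCp,ᵢ = 2.95×4.18 + 7.13×4.18 + 12.0×4.18 = 92.294
T_out = 7824.8 / 92.294 = 84.781 °C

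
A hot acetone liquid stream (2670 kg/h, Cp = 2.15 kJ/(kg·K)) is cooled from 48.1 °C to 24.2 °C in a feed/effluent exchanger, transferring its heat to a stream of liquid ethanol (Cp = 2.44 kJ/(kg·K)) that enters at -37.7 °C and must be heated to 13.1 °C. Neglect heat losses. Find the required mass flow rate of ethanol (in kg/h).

Heat released by hot stream: Q = 2670 × 2.15 × (48.1 − 24.2) = 137200 kJ/h
Energy balance on cold side (adiabatic exchanger): Q = ṁ_c·Cp_c·(T_c,out − T_c,in)
ṁ_c = 137200 / [2.44 × (13.1 − -37.7)] = 1106.9 kg/h

ṁ_c = 1110 kg/h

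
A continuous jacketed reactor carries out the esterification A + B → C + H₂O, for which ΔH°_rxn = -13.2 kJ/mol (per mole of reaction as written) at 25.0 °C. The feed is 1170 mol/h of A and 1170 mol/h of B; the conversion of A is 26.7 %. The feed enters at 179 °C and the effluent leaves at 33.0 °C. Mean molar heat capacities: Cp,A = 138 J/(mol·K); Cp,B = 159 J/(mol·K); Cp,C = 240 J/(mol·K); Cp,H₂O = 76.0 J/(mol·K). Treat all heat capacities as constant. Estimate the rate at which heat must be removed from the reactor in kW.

Q_out = 15.2 kW

Extent of reaction ξ = 0.267 × 1170 = 312.39 mol/h
Reaction term: ξ·ΔH°_rxn = 312.39 × -13.2 = -4123.5 kJ/h
Sensible, feed 179→25 °C: -53513 kJ/h
Outlet flows (mol/h): A 857.61, B 857.61, C 312.39, H₂O 312.39
Sensible, products 25→33.0 °C: 2827.4 kJ/h
Q = ΔH = -54810 kJ/h = -15.225 kW
Heat removed = 15.225 kW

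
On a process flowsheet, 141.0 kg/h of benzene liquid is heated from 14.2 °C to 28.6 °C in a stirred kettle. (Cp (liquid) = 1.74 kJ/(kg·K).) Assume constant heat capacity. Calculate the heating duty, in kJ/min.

Q = 58.9 kJ/min

Q = ṁ·Cp·ΔT = 141.0 × 1.74 × (28.6 − 14.2) = 3532.9 kJ/h
Converting: 3532.9 / 3600 s = 0.98136 kW
Heating duty = 58.882 kJ/min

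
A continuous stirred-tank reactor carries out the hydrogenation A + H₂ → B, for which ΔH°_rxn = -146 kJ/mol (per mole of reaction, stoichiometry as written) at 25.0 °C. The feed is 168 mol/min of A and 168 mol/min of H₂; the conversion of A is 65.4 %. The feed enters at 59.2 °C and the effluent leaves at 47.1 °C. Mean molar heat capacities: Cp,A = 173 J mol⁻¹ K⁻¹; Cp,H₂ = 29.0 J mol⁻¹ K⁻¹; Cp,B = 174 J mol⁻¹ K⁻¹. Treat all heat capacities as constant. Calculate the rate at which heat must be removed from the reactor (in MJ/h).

Extent of reaction ξ = 0.654 × 168 = 109.87 mol/min
Reaction term: ξ·ΔH°_rxn = 109.87 × -146 = -16041 kJ/min
Sensible, feed 59.2→25 °C: -1160.6 kJ/min
Outlet flows (mol/min): A 58.128, H₂ 58.128, B 109.87
Sensible, products 25→47.1 °C: 682 kJ/min
Q = ΔH = -16520 kJ/min = -275.33 kW
Heat removed = 991.2 MJ/h

Q_out = 991 MJ/h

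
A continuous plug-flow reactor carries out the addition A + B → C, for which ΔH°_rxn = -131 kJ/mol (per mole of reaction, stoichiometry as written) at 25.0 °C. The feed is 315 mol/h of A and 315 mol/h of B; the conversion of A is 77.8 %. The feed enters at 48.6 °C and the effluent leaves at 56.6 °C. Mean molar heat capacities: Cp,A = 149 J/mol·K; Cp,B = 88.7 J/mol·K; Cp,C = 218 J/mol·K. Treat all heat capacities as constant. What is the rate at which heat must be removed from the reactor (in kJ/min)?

Q_out = 528 kJ/min

Extent of reaction ξ = 0.778 × 315 = 245.07 mol/h
Reaction term: ξ·ΔH°_rxn = 245.07 × -131 = -32104 kJ/h
Sensible, feed 48.6→25 °C: -1767.1 kJ/h
Outlet flows (mol/h): A 69.93, B 69.93, C 245.07
Sensible, products 25→56.6 °C: 2213.5 kJ/h
Q = ΔH = -31658 kJ/h = -8.7938 kW
Heat removed = 527.63 kJ/min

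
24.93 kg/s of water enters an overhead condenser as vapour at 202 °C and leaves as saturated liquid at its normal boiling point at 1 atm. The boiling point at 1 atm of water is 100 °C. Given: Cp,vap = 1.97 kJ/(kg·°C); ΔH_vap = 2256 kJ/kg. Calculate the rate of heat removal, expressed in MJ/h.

vapour 202→100 °C: -200.94 kJ/kg
condensation at 100 °C: -2256 kJ/kg
Δh = -200.94 + -2256 = -2456.9 kJ/kg
Q = ṁ·Δh = 24.93 kg/s × -2456.9 kJ/kg = -61252 kJ/s
|Q| = 61252 kW = 220510 MJ/h

Q_c = 221000 MJ/h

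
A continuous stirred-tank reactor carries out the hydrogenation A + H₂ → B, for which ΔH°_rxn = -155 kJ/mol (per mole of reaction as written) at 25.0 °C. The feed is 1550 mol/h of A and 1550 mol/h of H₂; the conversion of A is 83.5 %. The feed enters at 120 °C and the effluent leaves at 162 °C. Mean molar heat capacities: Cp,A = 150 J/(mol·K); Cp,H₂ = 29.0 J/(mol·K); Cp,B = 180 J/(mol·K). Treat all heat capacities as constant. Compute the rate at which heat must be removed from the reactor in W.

Q_out = 52400 W

Extent of reaction ξ = 0.835 × 1550 = 1294.2 mol/h
Reaction term: ξ·ΔH°_rxn = 1294.2 × -155 = -200610 kJ/h
Sensible, feed 120→25 °C: -26358 kJ/h
Outlet flows (mol/h): A 255.75, H₂ 255.75, B 1294.2
Sensible, products 25→162 °C: 38188 kJ/h
Q = ΔH = -188780 kJ/h = -52.438 kW
Heat removed = 52438 W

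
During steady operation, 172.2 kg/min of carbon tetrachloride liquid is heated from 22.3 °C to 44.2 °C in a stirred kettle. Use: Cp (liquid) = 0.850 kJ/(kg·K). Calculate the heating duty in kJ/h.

Q = 192000 kJ/h

Q = ṁ·Cp·ΔT = 172.2 × 0.850 × (44.2 − 22.3) = 3205.5 kJ/min
Converting: 3205.5 / 60 s = 53.425 kW
Heating duty = 192330 kJ/h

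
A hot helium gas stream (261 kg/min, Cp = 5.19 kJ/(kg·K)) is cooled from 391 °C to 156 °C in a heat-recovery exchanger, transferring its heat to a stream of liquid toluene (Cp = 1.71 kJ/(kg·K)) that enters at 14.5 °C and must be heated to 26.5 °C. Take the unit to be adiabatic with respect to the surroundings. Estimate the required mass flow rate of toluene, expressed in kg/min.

ṁ_c = 15500 kg/min

Heat released by hot stream: Q = 261 × 5.19 × (391 − 156) = 318330 kJ/min
Energy balance on cold side (adiabatic exchanger): Q = ṁ_c·Cp_c·(T_c,out − T_c,in)
ṁ_c = 318330 / [1.71 × (26.5 − 14.5)] = 15513 kg/min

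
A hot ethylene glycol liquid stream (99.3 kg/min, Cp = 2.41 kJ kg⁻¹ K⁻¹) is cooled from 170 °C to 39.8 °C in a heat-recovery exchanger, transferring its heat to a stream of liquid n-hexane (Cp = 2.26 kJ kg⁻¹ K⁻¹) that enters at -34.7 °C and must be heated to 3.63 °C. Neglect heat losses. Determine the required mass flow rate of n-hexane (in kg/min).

ṁ_c = 360 kg/min

Heat released by hot stream: Q = 99.3 × 2.41 × (170 − 39.8) = 31159 kJ/min
Energy balance on cold side (adiabatic exchanger): Q = ṁ_c·Cp_c·(T_c,out − T_c,in)
ṁ_c = 31159 / [2.26 × (3.63 − -34.7)] = 359.69 kg/min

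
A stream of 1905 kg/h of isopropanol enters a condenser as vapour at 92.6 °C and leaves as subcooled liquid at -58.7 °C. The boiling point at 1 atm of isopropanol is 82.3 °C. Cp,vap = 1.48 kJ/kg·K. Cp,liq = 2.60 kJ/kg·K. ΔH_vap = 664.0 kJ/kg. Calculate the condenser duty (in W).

vapour 92.6→82.3 °C: -15.244 kJ/kg
condensation at 82.3 °C: -664 kJ/kg
liquid 82.3→-58.7 °C: -366.6 kJ/kg
Δh = -15.244 + -664 + -366.6 = -1045.8 kJ/kg
Q = ṁ·Δh = 1905 kg/h × -1045.8 kJ/kg = -1.9923e+06 kJ/h
|Q| = 553.43 kW = 553430 W

Q_c = 553000 W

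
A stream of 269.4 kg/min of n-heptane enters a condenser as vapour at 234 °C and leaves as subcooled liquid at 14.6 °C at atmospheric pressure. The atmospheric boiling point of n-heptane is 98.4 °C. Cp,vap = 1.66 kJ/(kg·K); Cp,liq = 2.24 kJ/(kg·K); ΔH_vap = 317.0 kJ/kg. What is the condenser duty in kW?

Q_c = 3280 kW

vapour 234→98.4 °C: -225.1 kJ/kg
condensation at 98.4 °C: -317 kJ/kg
liquid 98.4→14.6 °C: -187.71 kJ/kg
Δh = -225.1 + -317 + -187.71 = -729.81 kJ/kg
Q = ṁ·Δh = 269.4 kg/min × -729.81 kJ/kg = -196610 kJ/min
|Q| = 3276.8 kW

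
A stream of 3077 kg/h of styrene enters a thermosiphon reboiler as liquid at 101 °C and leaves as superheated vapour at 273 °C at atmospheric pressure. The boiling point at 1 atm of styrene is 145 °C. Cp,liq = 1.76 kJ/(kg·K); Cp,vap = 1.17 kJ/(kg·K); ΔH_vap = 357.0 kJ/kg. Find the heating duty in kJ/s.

liquid 101→145 °C: 77.44 kJ/kg
vaporisation at 145 °C: 357 kJ/kg
vapour 145→273 °C: 149.76 kJ/kg
Δh = 77.44 + 357 + 149.76 = 584.2 kJ/kg
Q = ṁ·Δh = 3077 kg/h × 584.2 kJ/kg = 1.7976e+06 kJ/h
|Q| = 499.33 kW

Q = 499 kJ/s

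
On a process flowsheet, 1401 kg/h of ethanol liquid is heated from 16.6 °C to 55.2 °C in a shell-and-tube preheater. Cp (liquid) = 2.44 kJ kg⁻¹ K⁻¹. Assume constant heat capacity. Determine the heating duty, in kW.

Q = ṁ·Cp·ΔT = 1401 × 2.44 × (55.2 − 16.6) = 131950 kJ/h
Converting: 131950 / 3600 s = 36.653 kW

Q = 36.7 kW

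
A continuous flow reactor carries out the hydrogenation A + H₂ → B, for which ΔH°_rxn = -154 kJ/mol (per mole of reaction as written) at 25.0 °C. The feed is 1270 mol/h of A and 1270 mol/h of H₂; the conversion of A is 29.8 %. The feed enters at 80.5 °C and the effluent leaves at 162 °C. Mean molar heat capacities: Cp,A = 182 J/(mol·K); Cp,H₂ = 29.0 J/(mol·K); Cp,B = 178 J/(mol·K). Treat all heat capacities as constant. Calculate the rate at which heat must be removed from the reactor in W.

Extent of reaction ξ = 0.298 × 1270 = 378.46 mol/h
Reaction term: ξ·ΔH°_rxn = 378.46 × -154 = -58283 kJ/h
Sensible, feed 80.5→25 °C: -14872 kJ/h
Outlet flows (mol/h): A 891.54, H₂ 891.54, B 378.46
Sensible, products 25→162 °C: 35001 kJ/h
Q = ΔH = -38154 kJ/h = -10.598 kW
Heat removed = 10598 W

Q_out = 10600 W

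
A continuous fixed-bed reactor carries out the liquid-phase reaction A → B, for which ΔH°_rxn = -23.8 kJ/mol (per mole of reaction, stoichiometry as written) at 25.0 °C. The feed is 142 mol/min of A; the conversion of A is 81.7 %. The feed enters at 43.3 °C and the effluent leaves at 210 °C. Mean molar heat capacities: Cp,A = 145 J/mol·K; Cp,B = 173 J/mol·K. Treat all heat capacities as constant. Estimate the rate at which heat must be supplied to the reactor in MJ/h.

Q_in = 76.3 MJ/h

Extent of reaction ξ = 0.817 × 142 = 116.01 mol/min
Reaction term: ξ·ΔH°_rxn = 116.01 × -23.8 = -2761.1 kJ/min
Sensible, feed 43.3→25 °C: -376.8 kJ/min
Outlet flows (mol/min): A 25.986, B 116.01
Sensible, products 25→210 °C: 4410.1 kJ/min
Q = ΔH = 1272.2 kJ/min = 21.203 kW
Heat supplied = 76.33 MJ/h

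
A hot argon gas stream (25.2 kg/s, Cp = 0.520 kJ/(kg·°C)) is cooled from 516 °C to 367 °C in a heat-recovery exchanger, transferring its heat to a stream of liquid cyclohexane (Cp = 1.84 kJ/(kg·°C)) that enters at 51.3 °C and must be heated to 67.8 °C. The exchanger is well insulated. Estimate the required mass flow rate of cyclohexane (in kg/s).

Heat released by hot stream: Q = 25.2 × 0.520 × (516 − 367) = 1952.5 kJ/s
Energy balance on cold side (adiabatic exchanger): Q = ṁ_c·Cp_c·(T_c,out − T_c,in)
ṁ_c = 1952.5 / [1.84 × (67.8 − 51.3)] = 64.311 kg/s

ṁ_c = 64.3 kg/s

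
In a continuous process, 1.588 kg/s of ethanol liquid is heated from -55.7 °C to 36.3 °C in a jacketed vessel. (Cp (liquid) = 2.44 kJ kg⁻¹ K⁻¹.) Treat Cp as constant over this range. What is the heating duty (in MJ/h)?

Q = ṁ·Cp·ΔT = 1.588 × 2.44 × (36.3 − -55.7) = 356.47 kJ/s
Heating duty = 1283.3 MJ/h

Q = 1280 MJ/h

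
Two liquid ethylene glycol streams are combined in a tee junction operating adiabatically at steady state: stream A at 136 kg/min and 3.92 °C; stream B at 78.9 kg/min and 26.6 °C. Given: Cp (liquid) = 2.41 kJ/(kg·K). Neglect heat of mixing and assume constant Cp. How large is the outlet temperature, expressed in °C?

T_out = 12.2 °C

No heat crosses the boundary, so H_out = H_in.
Σ ṁᵢCp,ᵢTᵢ = 136×2.41×3.92 + 78.9×2.41×26.6 = 6342.8
Σ ṁᵢCp,ᵢ = 136×2.41 + 78.9×2.41 = 517.91
T_out = 6342.8 / 517.91 = 12.247 °C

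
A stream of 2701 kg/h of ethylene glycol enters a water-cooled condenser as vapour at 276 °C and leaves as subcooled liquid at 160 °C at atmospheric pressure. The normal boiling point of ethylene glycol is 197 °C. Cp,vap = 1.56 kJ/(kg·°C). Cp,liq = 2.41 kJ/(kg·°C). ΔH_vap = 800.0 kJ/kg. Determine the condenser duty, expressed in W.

vapour 276→197 °C: -123.24 kJ/kg
condensation at 197 °C: -800 kJ/kg
liquid 197→160 °C: -89.17 kJ/kg
Δh = -123.24 + -800 + -89.17 = -1012.4 kJ/kg
Q = ṁ·Δh = 2701 kg/h × -1012.4 kJ/kg = -2.7345e+06 kJ/h
|Q| = 759.59 kW = 759590 W

Q_c = 760000 W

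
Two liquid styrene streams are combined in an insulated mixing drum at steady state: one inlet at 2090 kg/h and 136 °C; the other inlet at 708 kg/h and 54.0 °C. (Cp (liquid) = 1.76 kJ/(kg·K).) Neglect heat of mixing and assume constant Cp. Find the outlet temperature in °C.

T_out = 115 °C

Energy balance with Q = 0: Σ ṁᵢCp,ᵢ(T_out − Tᵢ) = 0
T_out = Σ ṁᵢCp,ᵢTᵢ / Σ ṁᵢCp,ᵢ
      = 567550 / 4924.5 = 115.25 °C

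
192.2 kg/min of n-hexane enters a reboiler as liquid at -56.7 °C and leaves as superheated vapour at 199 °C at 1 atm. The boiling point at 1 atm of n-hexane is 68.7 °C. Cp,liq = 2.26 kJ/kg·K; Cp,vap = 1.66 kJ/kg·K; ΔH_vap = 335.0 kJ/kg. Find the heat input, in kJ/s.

liquid -56.7→68.7 °C: 283.4 kJ/kg
vaporisation at 68.7 °C: 335 kJ/kg
vapour 68.7→199 °C: 216.3 kJ/kg
Δh = 283.4 + 335 + 216.3 = 834.7 kJ/kg
Q = ṁ·Δh = 192.2 kg/min × 834.7 kJ/kg = 160430 kJ/min
|Q| = 2673.8 kW

Q = 2670 kJ/s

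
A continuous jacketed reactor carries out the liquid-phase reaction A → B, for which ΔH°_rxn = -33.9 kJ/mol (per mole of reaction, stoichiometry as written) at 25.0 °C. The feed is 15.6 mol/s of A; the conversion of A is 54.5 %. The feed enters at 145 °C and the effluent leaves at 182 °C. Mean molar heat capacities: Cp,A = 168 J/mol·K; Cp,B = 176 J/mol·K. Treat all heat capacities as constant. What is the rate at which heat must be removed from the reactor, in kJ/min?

Q_out = 10800 kJ/min

Extent of reaction ξ = 0.545 × 15.6 = 8.502 mol/s
Reaction term: ξ·ΔH°_rxn = 8.502 × -33.9 = -288.22 kJ/s
Sensible, feed 145→25 °C: -314.5 kJ/s
Outlet flows (mol/s): A 7.098, B 8.502
Sensible, products 25→182 °C: 422.14 kJ/s
Q = ΔH = -180.57 kJ/s = -180.57 kW
Heat removed = 10834 kJ/min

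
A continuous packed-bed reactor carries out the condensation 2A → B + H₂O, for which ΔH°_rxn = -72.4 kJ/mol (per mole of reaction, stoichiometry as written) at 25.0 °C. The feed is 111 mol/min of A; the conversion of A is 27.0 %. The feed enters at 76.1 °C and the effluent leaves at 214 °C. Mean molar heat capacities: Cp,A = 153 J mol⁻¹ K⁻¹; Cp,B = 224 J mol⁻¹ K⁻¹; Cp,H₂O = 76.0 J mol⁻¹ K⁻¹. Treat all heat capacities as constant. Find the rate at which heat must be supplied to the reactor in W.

Extent of reaction ξ = 0.270 × 111 / 2 = 14.985 mol/min
Reaction term: ξ·ΔH°_rxn = 14.985 × -72.4 = -1084.9 kJ/min
Sensible, feed 76.1→25 °C: -867.83 kJ/min
Outlet flows (mol/min): A 81.03, B 14.985, H₂O 14.985
Sensible, products 25→214 °C: 3192.8 kJ/min
Q = ΔH = 1240 kJ/min = 20.667 kW
Heat supplied = 20667 W

Q_in = 20700 W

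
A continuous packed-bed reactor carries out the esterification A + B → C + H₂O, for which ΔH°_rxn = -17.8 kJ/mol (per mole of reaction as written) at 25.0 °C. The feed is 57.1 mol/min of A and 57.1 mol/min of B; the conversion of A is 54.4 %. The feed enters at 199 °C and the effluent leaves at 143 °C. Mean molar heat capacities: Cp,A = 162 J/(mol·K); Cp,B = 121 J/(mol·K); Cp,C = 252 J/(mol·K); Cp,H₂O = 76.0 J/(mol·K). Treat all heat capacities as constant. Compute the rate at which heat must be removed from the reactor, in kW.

Extent of reaction ξ = 0.544 × 57.1 = 31.062 mol/min
Reaction term: ξ·ΔH°_rxn = 31.062 × -17.8 = -552.91 kJ/min
Sensible, feed 199→25 °C: -2811.7 kJ/min
Outlet flows (mol/min): A 26.038, B 26.038, C 31.062, H₂O 31.062
Sensible, products 25→143 °C: 2071.7 kJ/min
Q = ΔH = -1292.9 kJ/min = -21.548 kW
Heat removed = 21.548 kW

Q_out = 21.5 kW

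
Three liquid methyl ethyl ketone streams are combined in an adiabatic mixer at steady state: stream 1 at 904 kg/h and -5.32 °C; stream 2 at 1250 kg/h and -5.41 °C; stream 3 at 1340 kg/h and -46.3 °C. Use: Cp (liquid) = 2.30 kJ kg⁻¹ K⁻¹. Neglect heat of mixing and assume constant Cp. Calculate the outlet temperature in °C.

T_out = -21.1 °C

Energy balance with Q = 0: Σ ṁᵢCp,ᵢ(T_out − Tᵢ) = 0
Σ ṁᵢCp,ᵢTᵢ = 904×2.30×-5.32 + 1250×2.30×-5.41 + 1340×2.30×-46.3 = -169310
Σ ṁᵢCp,ᵢ = 904×2.30 + 1250×2.30 + 1340×2.30 = 8036.2
T_out = -169310 / 8036.2 = -21.069 °C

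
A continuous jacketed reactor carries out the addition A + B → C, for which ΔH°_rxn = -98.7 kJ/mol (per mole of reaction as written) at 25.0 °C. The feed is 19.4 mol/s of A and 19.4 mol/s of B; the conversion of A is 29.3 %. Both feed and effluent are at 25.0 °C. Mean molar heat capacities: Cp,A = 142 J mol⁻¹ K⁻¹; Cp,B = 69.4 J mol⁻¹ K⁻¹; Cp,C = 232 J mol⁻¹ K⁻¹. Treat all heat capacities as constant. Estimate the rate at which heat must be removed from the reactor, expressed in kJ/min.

Extent of reaction ξ = 0.293 × 19.4 = 5.6842 mol/s
Reaction term: ξ·ΔH°_rxn = 5.6842 × -98.7 = -561.03 kJ/s
Q = ΔH = -561.03 kJ/s = -561.03 kW
Heat removed = 33662 kJ/min

Q_out = 33700 kJ/min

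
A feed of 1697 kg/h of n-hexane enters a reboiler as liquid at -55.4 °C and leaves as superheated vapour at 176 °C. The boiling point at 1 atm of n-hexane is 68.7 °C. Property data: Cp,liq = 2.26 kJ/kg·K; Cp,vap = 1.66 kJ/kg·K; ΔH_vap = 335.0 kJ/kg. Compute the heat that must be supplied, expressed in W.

liquid -55.4→68.7 °C: 280.47 kJ/kg
vaporisation at 68.7 °C: 335 kJ/kg
vapour 68.7→176 °C: 178.12 kJ/kg
Δh = 280.47 + 335 + 178.12 = 793.58 kJ/kg
Q = ṁ·Δh = 1697 kg/h × 793.58 kJ/kg = 1.3467e+06 kJ/h
|Q| = 374.09 kW = 374090 W

Q = 374000 W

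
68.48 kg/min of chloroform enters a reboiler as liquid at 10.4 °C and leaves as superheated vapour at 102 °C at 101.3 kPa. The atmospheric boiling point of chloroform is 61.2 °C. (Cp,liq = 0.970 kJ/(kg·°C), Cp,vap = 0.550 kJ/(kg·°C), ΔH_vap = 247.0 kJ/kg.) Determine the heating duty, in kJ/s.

Q = 364 kJ/s

liquid 10.4→61.2 °C: 49.276 kJ/kg
vaporisation at 61.2 °C: 247 kJ/kg
vapour 61.2→102 °C: 22.44 kJ/kg
Δh = 49.276 + 247 + 22.44 = 318.72 kJ/kg
Q = ṁ·Δh = 68.48 kg/min × 318.72 kJ/kg = 21826 kJ/min
|Q| = 363.76 kW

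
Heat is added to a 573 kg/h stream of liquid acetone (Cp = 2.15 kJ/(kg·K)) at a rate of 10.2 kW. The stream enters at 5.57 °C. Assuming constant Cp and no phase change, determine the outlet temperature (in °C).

T_out = 35.4 °C

Q = 10.2 kW = 36720 kJ/h
ΔT = Q/(ṁ·Cp) = 36720/(573×2.15) = 29.806 K
T_out = 5.57 + 29.806 = 35.376 °C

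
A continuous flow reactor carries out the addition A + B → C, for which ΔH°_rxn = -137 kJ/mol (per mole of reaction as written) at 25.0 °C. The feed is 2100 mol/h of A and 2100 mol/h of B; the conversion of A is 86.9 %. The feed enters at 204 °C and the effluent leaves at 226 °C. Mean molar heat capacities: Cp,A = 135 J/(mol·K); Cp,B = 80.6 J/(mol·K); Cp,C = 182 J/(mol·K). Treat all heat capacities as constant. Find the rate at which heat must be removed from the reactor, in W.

Extent of reaction ξ = 0.869 × 2100 = 1824.9 mol/h
Reaction term: ξ·ΔH°_rxn = 1824.9 × -137 = -250010 kJ/h
Sensible, feed 204→25 °C: -81044 kJ/h
Outlet flows (mol/h): A 275.1, B 275.1, C 1824.9
Sensible, products 25→226 °C: 78680 kJ/h
Q = ΔH = -252380 kJ/h = -70.104 kW
Heat removed = 70104 W

Q_out = 70100 W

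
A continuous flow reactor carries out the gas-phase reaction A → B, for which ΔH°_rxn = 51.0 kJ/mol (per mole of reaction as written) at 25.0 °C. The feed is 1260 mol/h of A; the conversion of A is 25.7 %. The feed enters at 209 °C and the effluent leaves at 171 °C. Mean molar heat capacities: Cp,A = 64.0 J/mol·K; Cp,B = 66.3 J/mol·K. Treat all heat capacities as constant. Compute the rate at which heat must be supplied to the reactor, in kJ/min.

Extent of reaction ξ = 0.257 × 1260 = 323.82 mol/h
Reaction term: ξ·ΔH°_rxn = 323.82 × 51.0 = 16515 kJ/h
Sensible, feed 209→25 °C: -14838 kJ/h
Outlet flows (mol/h): A 936.18, B 323.82
Sensible, products 25→171 °C: 11882 kJ/h
Q = ΔH = 13559 kJ/h = 3.7665 kW
Heat supplied = 225.99 kJ/min

Q_in = 226 kJ/min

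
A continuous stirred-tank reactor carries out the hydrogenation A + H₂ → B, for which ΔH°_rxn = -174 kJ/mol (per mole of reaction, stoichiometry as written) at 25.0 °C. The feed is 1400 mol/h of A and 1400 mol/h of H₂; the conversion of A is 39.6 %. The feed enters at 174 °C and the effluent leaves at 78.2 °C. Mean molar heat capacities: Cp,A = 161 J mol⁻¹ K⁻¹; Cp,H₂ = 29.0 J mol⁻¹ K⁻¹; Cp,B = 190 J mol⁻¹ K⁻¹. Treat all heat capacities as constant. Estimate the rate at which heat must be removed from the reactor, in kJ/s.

Extent of reaction ξ = 0.396 × 1400 = 554.4 mol/h
Reaction term: ξ·ΔH°_rxn = 554.4 × -174 = -96466 kJ/h
Sensible, feed 174→25 °C: -39634 kJ/h
Outlet flows (mol/h): A 845.6, H₂ 845.6, B 554.4
Sensible, products 25→78.2 °C: 14151 kJ/h
Q = ΔH = -121950 kJ/h = -33.875 kW
Heat removed = 33.875 kJ/s

Q_out = 33.9 kJ/s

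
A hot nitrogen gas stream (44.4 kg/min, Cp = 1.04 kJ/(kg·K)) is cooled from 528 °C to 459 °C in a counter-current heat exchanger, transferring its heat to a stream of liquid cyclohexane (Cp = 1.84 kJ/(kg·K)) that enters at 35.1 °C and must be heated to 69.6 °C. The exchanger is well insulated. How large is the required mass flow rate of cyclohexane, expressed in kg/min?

ṁ_c = 50.2 kg/min

Heat released by hot stream: Q = 44.4 × 1.04 × (528 − 459) = 3186.1 kJ/min
Energy balance on cold side (adiabatic exchanger): Q = ṁ_c·Cp_c·(T_c,out − T_c,in)
ṁ_c = 3186.1 / [1.84 × (69.6 − 35.1)] = 50.191 kg/min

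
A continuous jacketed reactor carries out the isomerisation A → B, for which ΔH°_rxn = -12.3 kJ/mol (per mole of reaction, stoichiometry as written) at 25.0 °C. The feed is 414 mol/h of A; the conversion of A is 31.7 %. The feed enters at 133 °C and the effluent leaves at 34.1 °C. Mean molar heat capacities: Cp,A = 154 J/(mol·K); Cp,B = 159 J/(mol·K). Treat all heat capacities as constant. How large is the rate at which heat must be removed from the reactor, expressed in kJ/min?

Extent of reaction ξ = 0.317 × 414 = 131.24 mol/h
Reaction term: ξ·ΔH°_rxn = 131.24 × -12.3 = -1614.2 kJ/h
Sensible, feed 133→25 °C: -6885.6 kJ/h
Outlet flows (mol/h): A 282.76, B 131.24
Sensible, products 25→34.1 °C: 586.15 kJ/h
Q = ΔH = -7913.7 kJ/h = -2.1983 kW
Heat removed = 131.9 kJ/min

Q_out = 132 kJ/min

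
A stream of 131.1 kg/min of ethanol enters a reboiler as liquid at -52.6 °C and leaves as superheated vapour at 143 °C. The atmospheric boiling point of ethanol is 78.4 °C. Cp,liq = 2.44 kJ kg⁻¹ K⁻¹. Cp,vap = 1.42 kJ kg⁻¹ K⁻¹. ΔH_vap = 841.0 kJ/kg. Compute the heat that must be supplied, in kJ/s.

liquid -52.6→78.4 °C: 319.64 kJ/kg
vaporisation at 78.4 °C: 841 kJ/kg
vapour 78.4→143 °C: 91.732 kJ/kg
Δh = 319.64 + 841 + 91.732 = 1252.4 kJ/kg
Q = ṁ·Δh = 131.1 kg/min × 1252.4 kJ/kg = 164190 kJ/min
|Q| = 2736.4 kW

Q = 2740 kJ/s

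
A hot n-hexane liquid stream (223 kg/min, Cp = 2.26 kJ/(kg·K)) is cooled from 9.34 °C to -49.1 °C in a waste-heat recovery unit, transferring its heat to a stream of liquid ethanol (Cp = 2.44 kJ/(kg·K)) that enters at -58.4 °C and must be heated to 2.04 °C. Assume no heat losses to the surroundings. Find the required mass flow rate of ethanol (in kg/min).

Heat released by hot stream: Q = 223 × 2.26 × (9.34 − -49.1) = 29453 kJ/min
Energy balance on cold side (adiabatic exchanger): Q = ṁ_c·Cp_c·(T_c,out − T_c,in)
ṁ_c = 29453 / [2.44 × (2.04 − -58.4)] = 199.71 kg/min

ṁ_c = 200 kg/min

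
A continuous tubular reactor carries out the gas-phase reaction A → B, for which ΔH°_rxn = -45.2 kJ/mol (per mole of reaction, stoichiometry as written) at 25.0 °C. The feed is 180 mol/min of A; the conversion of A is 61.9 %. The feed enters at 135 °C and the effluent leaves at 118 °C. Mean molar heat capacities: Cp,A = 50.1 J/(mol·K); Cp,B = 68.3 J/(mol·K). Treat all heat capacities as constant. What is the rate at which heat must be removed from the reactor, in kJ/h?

Q_out = 300000 kJ/h

Extent of reaction ξ = 0.619 × 180 = 111.42 mol/min
Reaction term: ξ·ΔH°_rxn = 111.42 × -45.2 = -5036.2 kJ/min
Sensible, feed 135→25 °C: -991.98 kJ/min
Outlet flows (mol/min): A 68.58, B 111.42
Sensible, products 25→118 °C: 1027.3 kJ/min
Q = ΔH = -5000.9 kJ/min = -83.348 kW
Heat removed = 300050 kJ/h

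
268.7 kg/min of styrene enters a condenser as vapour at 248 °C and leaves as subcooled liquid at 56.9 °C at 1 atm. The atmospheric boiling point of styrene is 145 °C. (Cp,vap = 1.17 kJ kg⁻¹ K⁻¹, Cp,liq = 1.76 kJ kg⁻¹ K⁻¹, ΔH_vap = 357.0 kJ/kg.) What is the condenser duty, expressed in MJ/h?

vapour 248→145 °C: -120.51 kJ/kg
condensation at 145 °C: -357 kJ/kg
liquid 145→56.9 °C: -155.06 kJ/kg
Δh = -120.51 + -357 + -155.06 = -632.57 kJ/kg
Q = ṁ·Δh = 268.7 kg/min × -632.57 kJ/kg = -169970 kJ/min
|Q| = 2832.8 kW = 10198 MJ/h

Q_c = 10200 MJ/h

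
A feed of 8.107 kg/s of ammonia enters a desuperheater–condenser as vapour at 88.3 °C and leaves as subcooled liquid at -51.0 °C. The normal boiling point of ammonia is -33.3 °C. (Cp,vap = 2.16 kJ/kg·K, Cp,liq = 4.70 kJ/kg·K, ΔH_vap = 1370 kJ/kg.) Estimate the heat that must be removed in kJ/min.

vapour 88.3→-33.3 °C: -262.66 kJ/kg
condensation at -33.3 °C: -1370 kJ/kg
liquid -33.3→-51.0 °C: -83.19 kJ/kg
Δh = -262.66 + -1370 + -83.19 = -1715.8 kJ/kg
Q = ṁ·Δh = 8.107 kg/s × -1715.8 kJ/kg = -13910 kJ/s
|Q| = 13910 kW = 834620 kJ/min

Q_c = 835000 kJ/min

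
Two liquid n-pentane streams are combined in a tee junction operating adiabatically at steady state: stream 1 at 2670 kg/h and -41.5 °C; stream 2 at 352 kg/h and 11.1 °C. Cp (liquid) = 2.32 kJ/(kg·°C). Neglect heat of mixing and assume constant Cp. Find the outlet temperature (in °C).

T_out = -35.4 °C

No heat crosses the boundary, so H_out = H_in.
T_out = Σ ṁᵢCp,ᵢTᵢ / Σ ṁᵢCp,ᵢ
      = -248000 / 7011 = -35.373 °C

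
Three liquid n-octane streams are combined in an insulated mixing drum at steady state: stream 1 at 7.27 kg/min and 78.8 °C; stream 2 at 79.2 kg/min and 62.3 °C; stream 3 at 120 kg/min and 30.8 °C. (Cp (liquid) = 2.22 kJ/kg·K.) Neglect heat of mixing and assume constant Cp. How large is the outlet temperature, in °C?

Energy balance with Q = 0: Σ ṁᵢCp,ᵢ(T_out − Tᵢ) = 0
Σ ṁᵢCp,ᵢTᵢ = 7.27×2.22×78.8 + 79.2×2.22×62.3 + 120×2.22×30.8 = 20431
Σ ṁᵢCp,ᵢ = 7.27×2.22 + 79.2×2.22 + 120×2.22 = 458.36
T_out = 20431 / 458.36 = 44.573 °C

T_out = 44.6 °C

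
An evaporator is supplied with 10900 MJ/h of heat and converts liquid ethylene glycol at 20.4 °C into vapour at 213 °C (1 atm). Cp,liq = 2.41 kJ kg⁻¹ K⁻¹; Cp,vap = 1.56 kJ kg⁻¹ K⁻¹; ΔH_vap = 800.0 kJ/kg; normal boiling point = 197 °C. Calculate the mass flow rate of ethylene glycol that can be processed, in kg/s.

Δh = 2.41×(197−20.4) + 800.0 + 1.56×(213−197) = 1250.6 kJ/kg
Q = 10900 MJ/h = 3027.8 kJ/s = 3027.8 kJ/s
ṁ = Q/Δh = 3027.8 / 1250.6 = 2.4211 kg/s

ṁ = 2.42 kg/s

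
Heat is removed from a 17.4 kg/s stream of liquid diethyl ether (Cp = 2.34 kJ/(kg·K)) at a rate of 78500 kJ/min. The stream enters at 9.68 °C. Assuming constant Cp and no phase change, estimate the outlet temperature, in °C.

T_out = -22.5 °C

Q = 78500 kJ/min = 1308.3 kJ/s
ΔT = Q/(ṁ·Cp) = 1308.3/(17.4×2.34) = 32.133 K
T_out = 9.68 − 32.133 = -22.453 °C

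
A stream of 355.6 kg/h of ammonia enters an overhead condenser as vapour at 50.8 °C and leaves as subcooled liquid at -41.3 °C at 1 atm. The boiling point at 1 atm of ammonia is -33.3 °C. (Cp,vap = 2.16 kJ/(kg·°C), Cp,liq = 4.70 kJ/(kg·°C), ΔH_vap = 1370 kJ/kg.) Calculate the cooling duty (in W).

Q_c = 157000 W

vapour 50.8→-33.3 °C: -181.66 kJ/kg
condensation at -33.3 °C: -1370 kJ/kg
liquid -33.3→-41.3 °C: -37.6 kJ/kg
Δh = -181.66 + -1370 + -37.6 = -1589.3 kJ/kg
Q = ṁ·Δh = 355.6 kg/h × -1589.3 kJ/kg = -565140 kJ/h
|Q| = 156.98 kW = 156980 W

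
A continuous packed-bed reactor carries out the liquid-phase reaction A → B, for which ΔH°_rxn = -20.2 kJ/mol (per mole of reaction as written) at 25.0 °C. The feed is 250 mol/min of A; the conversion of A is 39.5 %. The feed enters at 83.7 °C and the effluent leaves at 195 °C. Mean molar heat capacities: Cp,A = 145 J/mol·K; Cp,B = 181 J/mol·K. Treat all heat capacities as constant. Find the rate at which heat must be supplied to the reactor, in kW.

Extent of reaction ξ = 0.395 × 250 = 98.75 mol/min
Reaction term: ξ·ΔH°_rxn = 98.75 × -20.2 = -1994.8 kJ/min
Sensible, feed 83.7→25 °C: -2127.9 kJ/min
Outlet flows (mol/min): A 151.25, B 98.75
Sensible, products 25→195 °C: 6766.9 kJ/min
Q = ΔH = 2644.2 kJ/min = 44.07 kW
Heat supplied = 44.07 kW

Q_in = 44.1 kW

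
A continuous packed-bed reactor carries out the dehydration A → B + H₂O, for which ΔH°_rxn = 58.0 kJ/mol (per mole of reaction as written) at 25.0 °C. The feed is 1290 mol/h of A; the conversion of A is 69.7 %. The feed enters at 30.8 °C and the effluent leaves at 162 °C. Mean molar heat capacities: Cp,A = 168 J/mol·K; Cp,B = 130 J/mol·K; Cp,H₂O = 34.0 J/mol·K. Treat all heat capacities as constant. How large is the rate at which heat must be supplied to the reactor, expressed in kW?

Extent of reaction ξ = 0.697 × 1290 = 899.13 mol/h
Reaction term: ξ·ΔH°_rxn = 899.13 × 58.0 = 52150 kJ/h
Sensible, feed 30.8→25 °C: -1257 kJ/h
Outlet flows (mol/h): A 390.87, B 899.13, H₂O 899.13
Sensible, products 25→162 °C: 29198 kJ/h
Q = ΔH = 80090 kJ/h = 22.247 kW
Heat supplied = 22.247 kW

Q_in = 22.2 kW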